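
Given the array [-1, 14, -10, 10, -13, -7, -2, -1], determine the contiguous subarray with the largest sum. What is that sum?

Using Kadane's algorithm on [-1, 14, -10, 10, -13, -7, -2, -1]:

Scanning through the array:
Position 1 (value 14): max_ending_here = 14, max_so_far = 14
Position 2 (value -10): max_ending_here = 4, max_so_far = 14
Position 3 (value 10): max_ending_here = 14, max_so_far = 14
Position 4 (value -13): max_ending_here = 1, max_so_far = 14
Position 5 (value -7): max_ending_here = -6, max_so_far = 14
Position 6 (value -2): max_ending_here = -2, max_so_far = 14
Position 7 (value -1): max_ending_here = -1, max_so_far = 14

Maximum subarray: [14]
Maximum sum: 14

The maximum subarray is [14] with sum 14. This subarray runs from index 1 to index 1.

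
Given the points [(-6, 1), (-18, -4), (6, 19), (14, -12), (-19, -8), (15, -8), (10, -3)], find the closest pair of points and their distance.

Computing all pairwise distances among 7 points:

d((-6, 1), (-18, -4)) = 13.0
d((-6, 1), (6, 19)) = 21.6333
d((-6, 1), (14, -12)) = 23.8537
d((-6, 1), (-19, -8)) = 15.8114
d((-6, 1), (15, -8)) = 22.8473
d((-6, 1), (10, -3)) = 16.4924
d((-18, -4), (6, 19)) = 33.2415
d((-18, -4), (14, -12)) = 32.9848
d((-18, -4), (-19, -8)) = 4.1231 <-- minimum
d((-18, -4), (15, -8)) = 33.2415
d((-18, -4), (10, -3)) = 28.0179
d((6, 19), (14, -12)) = 32.0156
d((6, 19), (-19, -8)) = 36.7967
d((6, 19), (15, -8)) = 28.4605
d((6, 19), (10, -3)) = 22.3607
d((14, -12), (-19, -8)) = 33.2415
d((14, -12), (15, -8)) = 4.1231 <-- minimum
d((14, -12), (10, -3)) = 9.8489
d((-19, -8), (15, -8)) = 34.0
d((-19, -8), (10, -3)) = 29.4279
d((15, -8), (10, -3)) = 7.0711

Minimum distance: 4.1231 (tie among 2 pairs: (-18, -4) and (-19, -8); (14, -12) and (15, -8))

The minimum Euclidean distance is 4.1231. There is a tie: 2 pairs achieve this minimum — (-18, -4) and (-19, -8); (14, -12) and (15, -8). Any of these is a valid closest pair. For 7 points, brute-force pairwise comparison is shown above. For large n, the divide-and-conquer algorithm (sort by x, recurse on halves, check the dividing strip) achieves O(n log n).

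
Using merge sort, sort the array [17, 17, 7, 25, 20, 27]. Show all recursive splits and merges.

Merge sort trace:

Split: [17, 17, 7, 25, 20, 27] -> [17, 17, 7] and [25, 20, 27]
  Split: [17, 17, 7] -> [17] and [17, 7]
    Split: [17, 7] -> [17] and [7]
    Merge: [17] + [7] -> [7, 17]
  Merge: [17] + [7, 17] -> [7, 17, 17]
  Split: [25, 20, 27] -> [25] and [20, 27]
    Split: [20, 27] -> [20] and [27]
    Merge: [20] + [27] -> [20, 27]
  Merge: [25] + [20, 27] -> [20, 25, 27]
Merge: [7, 17, 17] + [20, 25, 27] -> [7, 17, 17, 20, 25, 27]

Final sorted array: [7, 17, 17, 20, 25, 27]

The merge sort proceeds by recursively splitting the array and merging sorted halves.
After all merges, the sorted array is [7, 17, 17, 20, 25, 27].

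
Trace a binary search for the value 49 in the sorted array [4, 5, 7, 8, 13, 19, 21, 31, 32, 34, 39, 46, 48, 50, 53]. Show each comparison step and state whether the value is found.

Binary search for 49 in [4, 5, 7, 8, 13, 19, 21, 31, 32, 34, 39, 46, 48, 50, 53]:

lo=0, hi=14, mid=7, arr[mid]=31 -> 31 < 49, search right half
lo=8, hi=14, mid=11, arr[mid]=46 -> 46 < 49, search right half
lo=12, hi=14, mid=13, arr[mid]=50 -> 50 > 49, search left half
lo=12, hi=12, mid=12, arr[mid]=48 -> 48 < 49, search right half
lo=13 > hi=12, target 49 not found

Binary search determines that 49 is not in the array after 4 comparisons. The search space was exhausted without finding the target.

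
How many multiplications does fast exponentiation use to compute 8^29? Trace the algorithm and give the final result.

Computing 8^29 by squaring (build up from 8^1; each line after the first costs one multiplication):

8^1 = 8
8^2 = (8^1)^2 = 8^2 = 64
8^3 = 8 * 8^2 = 8 * 64 = 512
8^6 = (8^3)^2 = 512^2 = 262144
8^7 = 8 * 8^6 = 8 * 262144 = 2097152
8^14 = (8^7)^2 = 2097152^2 = 4398046511104
8^28 = (8^14)^2 = 4398046511104^2 = 19342813113834066795298816
8^29 = 8 * 8^28 = 8 * 19342813113834066795298816 = 154742504910672534362390528

Result: 154742504910672534362390528
Multiplications needed: 7 (7 lines after 8^1)

8^29 = 154742504910672534362390528. Using exponentiation by squaring, this requires 7 multiplications. The key idea: if the exponent is even, square the half-power; if odd, multiply by the base once.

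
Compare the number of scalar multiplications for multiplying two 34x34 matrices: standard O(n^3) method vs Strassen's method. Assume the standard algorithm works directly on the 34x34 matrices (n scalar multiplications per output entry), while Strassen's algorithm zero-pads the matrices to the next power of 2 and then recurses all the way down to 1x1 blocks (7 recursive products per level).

Matrix multiplication for 34x34 matrices:

Strassen's algorithm requires power-of-2 dimensions. Pad 34x34 to 64x64 (next power of 2).

Standard algorithm: 34^3 = 39304 multiplications
Strassen's algorithm: 7^(log2(64)) = 7^6 = 117649 multiplications
Difference: 39304 - 117649 = -78345 (Strassen uses MORE here due to padding overhead — for small or just-over-power-of-2 n, padding can outweigh the per-level savings)

Standard: 39304 multiplications (34^3). Strassen: 117649 multiplications (7^6, after padding to 64x64). Strassen reduces 8 recursive multiplications to 7 at each level.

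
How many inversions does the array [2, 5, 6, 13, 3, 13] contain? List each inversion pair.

Finding inversions in [2, 5, 6, 13, 3, 13]:

(1, 4): arr[1]=5 > arr[4]=3
(2, 4): arr[2]=6 > arr[4]=3
(3, 4): arr[3]=13 > arr[4]=3

Total inversions: 3

The array has 3 inversion(s): (1,4), (2,4), (3,4). Each pair (i,j) satisfies i < j and arr[i] > arr[j].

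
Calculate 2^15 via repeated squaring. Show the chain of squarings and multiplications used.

Computing 2^15 by squaring (build up from 2^1; each line after the first costs one multiplication):

2^1 = 2
2^2 = (2^1)^2 = 2^2 = 4
2^3 = 2 * 2^2 = 2 * 4 = 8
2^6 = (2^3)^2 = 8^2 = 64
2^7 = 2 * 2^6 = 2 * 64 = 128
2^14 = (2^7)^2 = 128^2 = 16384
2^15 = 2 * 2^14 = 2 * 16384 = 32768

Result: 32768
Multiplications needed: 6 (6 lines after 2^1)

2^15 = 32768. Using exponentiation by squaring, this requires 6 multiplications. The key idea: if the exponent is even, square the half-power; if odd, multiply by the base once.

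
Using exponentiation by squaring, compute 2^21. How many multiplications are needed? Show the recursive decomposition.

Computing 2^21 by squaring (build up from 2^1; each line after the first costs one multiplication):

2^1 = 2
2^2 = (2^1)^2 = 2^2 = 4
2^4 = (2^2)^2 = 4^2 = 16
2^5 = 2 * 2^4 = 2 * 16 = 32
2^10 = (2^5)^2 = 32^2 = 1024
2^20 = (2^10)^2 = 1024^2 = 1048576
2^21 = 2 * 2^20 = 2 * 1048576 = 2097152

Result: 2097152
Multiplications needed: 6 (6 lines after 2^1)

2^21 = 2097152. Using exponentiation by squaring, this requires 6 multiplications. The key idea: if the exponent is even, square the half-power; if odd, multiply by the base once.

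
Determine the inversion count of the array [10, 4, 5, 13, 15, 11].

Finding inversions in [10, 4, 5, 13, 15, 11]:

(0, 1): arr[0]=10 > arr[1]=4
(0, 2): arr[0]=10 > arr[2]=5
(3, 5): arr[3]=13 > arr[5]=11
(4, 5): arr[4]=15 > arr[5]=11

Total inversions: 4

The array has 4 inversion(s): (0,1), (0,2), (3,5), (4,5). Each pair (i,j) satisfies i < j and arr[i] > arr[j].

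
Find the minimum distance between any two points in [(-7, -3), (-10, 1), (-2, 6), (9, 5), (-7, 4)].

Computing all pairwise distances among 5 points:

d((-7, -3), (-10, 1)) = 5.0
d((-7, -3), (-2, 6)) = 10.2956
d((-7, -3), (9, 5)) = 17.8885
d((-7, -3), (-7, 4)) = 7.0
d((-10, 1), (-2, 6)) = 9.434
d((-10, 1), (9, 5)) = 19.4165
d((-10, 1), (-7, 4)) = 4.2426 <-- minimum
d((-2, 6), (9, 5)) = 11.0454
d((-2, 6), (-7, 4)) = 5.3852
d((9, 5), (-7, 4)) = 16.0312

Closest pair: (-10, 1) and (-7, 4) with distance 4.2426

The closest pair is (-10, 1) and (-7, 4) with Euclidean distance 4.2426. For 5 points, brute-force pairwise comparison is shown above. For large n, the divide-and-conquer algorithm (sort by x, recurse on halves, check the dividing strip) achieves O(n log n).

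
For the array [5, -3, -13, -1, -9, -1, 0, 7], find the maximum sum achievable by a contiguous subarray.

Using Kadane's algorithm on [5, -3, -13, -1, -9, -1, 0, 7]:

Scanning through the array:
Position 1 (value -3): max_ending_here = 2, max_so_far = 5
Position 2 (value -13): max_ending_here = -11, max_so_far = 5
Position 3 (value -1): max_ending_here = -1, max_so_far = 5
Position 4 (value -9): max_ending_here = -9, max_so_far = 5
Position 5 (value -1): max_ending_here = -1, max_so_far = 5
Position 6 (value 0): max_ending_here = 0, max_so_far = 5
Position 7 (value 7): max_ending_here = 7, max_so_far = 7

Maximum subarray: [0, 7]
Maximum sum: 7

The maximum subarray is [0, 7] with sum 7. This subarray runs from index 6 to index 7.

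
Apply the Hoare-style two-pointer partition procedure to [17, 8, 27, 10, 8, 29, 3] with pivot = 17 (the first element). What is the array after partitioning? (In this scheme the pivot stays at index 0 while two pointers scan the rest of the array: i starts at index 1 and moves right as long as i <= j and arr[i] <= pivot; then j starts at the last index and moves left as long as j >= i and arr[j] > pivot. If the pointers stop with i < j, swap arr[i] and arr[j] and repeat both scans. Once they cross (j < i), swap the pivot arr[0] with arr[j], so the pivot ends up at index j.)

Hoare-style two-pointer partition with pivot = 17:

Initial array: [17, 8, 27, 10, 8, 29, 3]

Pointers start at i = 1, j = 6.
i stops at index 2 (arr[2]=27 > 17), j stops at index 6 (arr[6]=3 <= 17): swap arr[2] and arr[6], array becomes [17, 8, 3, 10, 8, 29, 27]
i ends at 5, j ends at 4: the pointers have crossed (j < i), so scanning stops.

Swap pivot arr[0] with arr[4] to place pivot at position 4: [8, 8, 3, 10, 17, 29, 27]
Pivot position: 4

After partitioning with pivot 17, the array becomes [8, 8, 3, 10, 17, 29, 27]. The pivot is placed at index 4. All elements to the left of the pivot are <= 17, and all elements to the right are > 17.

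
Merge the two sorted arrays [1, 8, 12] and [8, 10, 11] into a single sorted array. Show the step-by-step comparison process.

Merging process:

Compare 1 vs 8: take 1 from left. Merged: [1]
Compare 8 vs 8: take 8 from left. Merged: [1, 8]
Compare 12 vs 8: take 8 from right. Merged: [1, 8, 8]
Compare 12 vs 10: take 10 from right. Merged: [1, 8, 8, 10]
Compare 12 vs 11: take 11 from right. Merged: [1, 8, 8, 10, 11]
Append remaining from left: [12]. Merged: [1, 8, 8, 10, 11, 12]

Final merged array: [1, 8, 8, 10, 11, 12]
Total comparisons: 5

The merged array is [1, 8, 8, 10, 11, 12], requiring 5 comparisons. The merge step runs in O(n) time where n is the total number of elements.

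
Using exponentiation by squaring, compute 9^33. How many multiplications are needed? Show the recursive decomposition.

Computing 9^33 by squaring (build up from 9^1; each line after the first costs one multiplication):

9^1 = 9
9^2 = (9^1)^2 = 9^2 = 81
9^4 = (9^2)^2 = 81^2 = 6561
9^8 = (9^4)^2 = 6561^2 = 43046721
9^16 = (9^8)^2 = 43046721^2 = 1853020188851841
9^32 = (9^16)^2 = 1853020188851841^2 = 3433683820292512484657849089281
9^33 = 9 * 9^32 = 9 * 3433683820292512484657849089281 = 30903154382632612361920641803529

Result: 30903154382632612361920641803529
Multiplications needed: 6 (6 lines after 9^1)

9^33 = 30903154382632612361920641803529. Using exponentiation by squaring, this requires 6 multiplications. The key idea: if the exponent is even, square the half-power; if odd, multiply by the base once.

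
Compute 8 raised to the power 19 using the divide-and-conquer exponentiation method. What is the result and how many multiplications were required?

Computing 8^19 by squaring (build up from 8^1; each line after the first costs one multiplication):

8^1 = 8
8^2 = (8^1)^2 = 8^2 = 64
8^4 = (8^2)^2 = 64^2 = 4096
8^8 = (8^4)^2 = 4096^2 = 16777216
8^9 = 8 * 8^8 = 8 * 16777216 = 134217728
8^18 = (8^9)^2 = 134217728^2 = 18014398509481984
8^19 = 8 * 8^18 = 8 * 18014398509481984 = 144115188075855872

Result: 144115188075855872
Multiplications needed: 6 (6 lines after 8^1)

8^19 = 144115188075855872. Using exponentiation by squaring, this requires 6 multiplications. The key idea: if the exponent is even, square the half-power; if odd, multiply by the base once.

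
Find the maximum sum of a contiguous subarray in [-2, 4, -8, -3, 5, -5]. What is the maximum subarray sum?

Using Kadane's algorithm on [-2, 4, -8, -3, 5, -5]:

Scanning through the array:
Position 1 (value 4): max_ending_here = 4, max_so_far = 4
Position 2 (value -8): max_ending_here = -4, max_so_far = 4
Position 3 (value -3): max_ending_here = -3, max_so_far = 4
Position 4 (value 5): max_ending_here = 5, max_so_far = 5
Position 5 (value -5): max_ending_here = 0, max_so_far = 5

Maximum subarray: [5]
Maximum sum: 5

The maximum subarray is [5] with sum 5. This subarray runs from index 4 to index 4.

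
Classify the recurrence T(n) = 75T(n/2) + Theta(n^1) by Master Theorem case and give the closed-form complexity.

Master Theorem for T(n) = 75T(n/2) + O(n^1):

a = 75, b = 2, c = 1
log_b(a) = log_2(75) = 6.2288

Case 1: c = 1 < log_2(75) = 6.2288
T(n) = O(n^(log_2 75))

For T(n) = 75T(n/2) + O(n^1): log_2(75) = 6.2288. This is Case 1 of the Master Theorem (c < log_b(a), work dominated by leaves), giving O(n^(log_2 75)).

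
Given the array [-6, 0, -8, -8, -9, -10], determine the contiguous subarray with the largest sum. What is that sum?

Using Kadane's algorithm on [-6, 0, -8, -8, -9, -10]:

Scanning through the array:
Position 1 (value 0): max_ending_here = 0, max_so_far = 0
Position 2 (value -8): max_ending_here = -8, max_so_far = 0
Position 3 (value -8): max_ending_here = -8, max_so_far = 0
Position 4 (value -9): max_ending_here = -9, max_so_far = 0
Position 5 (value -10): max_ending_here = -10, max_so_far = 0

Maximum subarray: [0]
Maximum sum: 0

The maximum subarray is [0] with sum 0. This subarray runs from index 1 to index 1.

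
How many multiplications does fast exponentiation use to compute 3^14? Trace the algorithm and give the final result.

Computing 3^14 by squaring (build up from 3^1; each line after the first costs one multiplication):

3^1 = 3
3^2 = (3^1)^2 = 3^2 = 9
3^3 = 3 * 3^2 = 3 * 9 = 27
3^6 = (3^3)^2 = 27^2 = 729
3^7 = 3 * 3^6 = 3 * 729 = 2187
3^14 = (3^7)^2 = 2187^2 = 4782969

Result: 4782969
Multiplications needed: 5 (5 lines after 3^1)

3^14 = 4782969. Using exponentiation by squaring, this requires 5 multiplications. The key idea: if the exponent is even, square the half-power; if odd, multiply by the base once.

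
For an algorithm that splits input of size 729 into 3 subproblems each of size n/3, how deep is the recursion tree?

For divide and conquer with division factor 3:

Problem sizes at each level:
Level 0: 729
Level 1: 243
Level 2: 81
Level 3: 27
Level 4: 9
Level 5: 3
Level 6: 1

The root is level 0 and the size-1 base case is level 6 (the tree spans levels 0 through 6, i.e. 7 levels counting the root), so the depth is the number of divisions: log_3(729) = 6

The recursion tree depth is log_3(729) = 6. At each level, the problem size is divided by 3, so it takes 6 divisions to reduce to a base case of size 1. The algorithm makes 3 recursive calls at each level.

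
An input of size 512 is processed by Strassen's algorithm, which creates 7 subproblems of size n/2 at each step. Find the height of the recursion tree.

For divide and conquer with division factor 2:

Problem sizes at each level:
Level 0: 512
Level 1: 256
Level 2: 128
Level 3: 64
Level 4: 32
Level 5: 16
Level 6: 8
Level 7: 4
Level 8: 2
Level 9: 1

The root is level 0 and the size-1 base case is level 9 (the tree spans levels 0 through 9, i.e. 10 levels counting the root), so the depth is the number of divisions: log_2(512) = 9

The recursion tree depth is log_2(512) = 9. At each level, the problem size is divided by 2, so it takes 9 divisions to reduce to a base case of size 1. The algorithm makes 7 recursive calls at each level.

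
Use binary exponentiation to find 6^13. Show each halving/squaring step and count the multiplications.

Computing 6^13 by squaring (build up from 6^1; each line after the first costs one multiplication):

6^1 = 6
6^2 = (6^1)^2 = 6^2 = 36
6^3 = 6 * 6^2 = 6 * 36 = 216
6^6 = (6^3)^2 = 216^2 = 46656
6^12 = (6^6)^2 = 46656^2 = 2176782336
6^13 = 6 * 6^12 = 6 * 2176782336 = 13060694016

Result: 13060694016
Multiplications needed: 5 (5 lines after 6^1)

6^13 = 13060694016. Using exponentiation by squaring, this requires 5 multiplications. The key idea: if the exponent is even, square the half-power; if odd, multiply by the base once.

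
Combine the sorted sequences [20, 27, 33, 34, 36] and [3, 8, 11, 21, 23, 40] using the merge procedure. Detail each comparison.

Merging process:

Compare 20 vs 3: take 3 from right. Merged: [3]
Compare 20 vs 8: take 8 from right. Merged: [3, 8]
Compare 20 vs 11: take 11 from right. Merged: [3, 8, 11]
Compare 20 vs 21: take 20 from left. Merged: [3, 8, 11, 20]
Compare 27 vs 21: take 21 from right. Merged: [3, 8, 11, 20, 21]
Compare 27 vs 23: take 23 from right. Merged: [3, 8, 11, 20, 21, 23]
Compare 27 vs 40: take 27 from left. Merged: [3, 8, 11, 20, 21, 23, 27]
Compare 33 vs 40: take 33 from left. Merged: [3, 8, 11, 20, 21, 23, 27, 33]
Compare 34 vs 40: take 34 from left. Merged: [3, 8, 11, 20, 21, 23, 27, 33, 34]
Compare 36 vs 40: take 36 from left. Merged: [3, 8, 11, 20, 21, 23, 27, 33, 34, 36]
Append remaining from right: [40]. Merged: [3, 8, 11, 20, 21, 23, 27, 33, 34, 36, 40]

Final merged array: [3, 8, 11, 20, 21, 23, 27, 33, 34, 36, 40]
Total comparisons: 10

The merged array is [3, 8, 11, 20, 21, 23, 27, 33, 34, 36, 40], requiring 10 comparisons. The merge step runs in O(n) time where n is the total number of elements.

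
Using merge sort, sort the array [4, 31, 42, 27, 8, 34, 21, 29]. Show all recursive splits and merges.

Merge sort trace:

Split: [4, 31, 42, 27, 8, 34, 21, 29] -> [4, 31, 42, 27] and [8, 34, 21, 29]
  Split: [4, 31, 42, 27] -> [4, 31] and [42, 27]
    Split: [4, 31] -> [4] and [31]
    Merge: [4] + [31] -> [4, 31]
    Split: [42, 27] -> [42] and [27]
    Merge: [42] + [27] -> [27, 42]
  Merge: [4, 31] + [27, 42] -> [4, 27, 31, 42]
  Split: [8, 34, 21, 29] -> [8, 34] and [21, 29]
    Split: [8, 34] -> [8] and [34]
    Merge: [8] + [34] -> [8, 34]
    Split: [21, 29] -> [21] and [29]
    Merge: [21] + [29] -> [21, 29]
  Merge: [8, 34] + [21, 29] -> [8, 21, 29, 34]
Merge: [4, 27, 31, 42] + [8, 21, 29, 34] -> [4, 8, 21, 27, 29, 31, 34, 42]

Final sorted array: [4, 8, 21, 27, 29, 31, 34, 42]

The merge sort proceeds by recursively splitting the array and merging sorted halves.
After all merges, the sorted array is [4, 8, 21, 27, 29, 31, 34, 42].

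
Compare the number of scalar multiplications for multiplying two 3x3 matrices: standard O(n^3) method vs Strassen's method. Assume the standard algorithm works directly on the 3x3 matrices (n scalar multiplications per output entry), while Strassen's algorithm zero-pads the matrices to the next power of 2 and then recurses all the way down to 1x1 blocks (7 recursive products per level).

Matrix multiplication for 3x3 matrices:

Strassen's algorithm requires power-of-2 dimensions. Pad 3x3 to 4x4 (next power of 2).

Standard algorithm: 3^3 = 27 multiplications
Strassen's algorithm: 7^(log2(4)) = 7^2 = 49 multiplications
Difference: 27 - 49 = -22 (Strassen uses MORE here due to padding overhead — for small or just-over-power-of-2 n, padding can outweigh the per-level savings)

Standard: 27 multiplications (3^3). Strassen: 49 multiplications (7^2, after padding to 4x4). Strassen reduces 8 recursive multiplications to 7 at each level.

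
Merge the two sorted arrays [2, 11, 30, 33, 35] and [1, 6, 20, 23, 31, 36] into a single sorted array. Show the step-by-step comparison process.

Merging process:

Compare 2 vs 1: take 1 from right. Merged: [1]
Compare 2 vs 6: take 2 from left. Merged: [1, 2]
Compare 11 vs 6: take 6 from right. Merged: [1, 2, 6]
Compare 11 vs 20: take 11 from left. Merged: [1, 2, 6, 11]
Compare 30 vs 20: take 20 from right. Merged: [1, 2, 6, 11, 20]
Compare 30 vs 23: take 23 from right. Merged: [1, 2, 6, 11, 20, 23]
Compare 30 vs 31: take 30 from left. Merged: [1, 2, 6, 11, 20, 23, 30]
Compare 33 vs 31: take 31 from right. Merged: [1, 2, 6, 11, 20, 23, 30, 31]
Compare 33 vs 36: take 33 from left. Merged: [1, 2, 6, 11, 20, 23, 30, 31, 33]
Compare 35 vs 36: take 35 from left. Merged: [1, 2, 6, 11, 20, 23, 30, 31, 33, 35]
Append remaining from right: [36]. Merged: [1, 2, 6, 11, 20, 23, 30, 31, 33, 35, 36]

Final merged array: [1, 2, 6, 11, 20, 23, 30, 31, 33, 35, 36]
Total comparisons: 10

The merged array is [1, 2, 6, 11, 20, 23, 30, 31, 33, 35, 36], requiring 10 comparisons. The merge step runs in O(n) time where n is the total number of elements.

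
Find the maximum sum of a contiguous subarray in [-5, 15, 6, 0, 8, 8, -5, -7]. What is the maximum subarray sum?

Using Kadane's algorithm on [-5, 15, 6, 0, 8, 8, -5, -7]:

Scanning through the array:
Position 1 (value 15): max_ending_here = 15, max_so_far = 15
Position 2 (value 6): max_ending_here = 21, max_so_far = 21
Position 3 (value 0): max_ending_here = 21, max_so_far = 21
Position 4 (value 8): max_ending_here = 29, max_so_far = 29
Position 5 (value 8): max_ending_here = 37, max_so_far = 37
Position 6 (value -5): max_ending_here = 32, max_so_far = 37
Position 7 (value -7): max_ending_here = 25, max_so_far = 37

Maximum subarray: [15, 6, 0, 8, 8]
Maximum sum: 37

The maximum subarray is [15, 6, 0, 8, 8] with sum 37. This subarray runs from index 1 to index 5.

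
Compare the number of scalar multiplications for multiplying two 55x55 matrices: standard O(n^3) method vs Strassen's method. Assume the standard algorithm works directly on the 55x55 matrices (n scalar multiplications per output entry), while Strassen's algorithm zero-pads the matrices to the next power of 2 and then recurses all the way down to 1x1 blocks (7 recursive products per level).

Matrix multiplication for 55x55 matrices:

Strassen's algorithm requires power-of-2 dimensions. Pad 55x55 to 64x64 (next power of 2).

Standard algorithm: 55^3 = 166375 multiplications
Strassen's algorithm: 7^(log2(64)) = 7^6 = 117649 multiplications
Savings: 166375 - 117649 = 48726 multiplications

Standard: 166375 multiplications (55^3). Strassen: 117649 multiplications (7^6, after padding to 64x64). Strassen reduces 8 recursive multiplications to 7 at each level.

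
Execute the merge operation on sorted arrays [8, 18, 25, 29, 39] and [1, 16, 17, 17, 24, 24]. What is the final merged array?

Merging process:

Compare 8 vs 1: take 1 from right. Merged: [1]
Compare 8 vs 16: take 8 from left. Merged: [1, 8]
Compare 18 vs 16: take 16 from right. Merged: [1, 8, 16]
Compare 18 vs 17: take 17 from right. Merged: [1, 8, 16, 17]
Compare 18 vs 17: take 17 from right. Merged: [1, 8, 16, 17, 17]
Compare 18 vs 24: take 18 from left. Merged: [1, 8, 16, 17, 17, 18]
Compare 25 vs 24: take 24 from right. Merged: [1, 8, 16, 17, 17, 18, 24]
Compare 25 vs 24: take 24 from right. Merged: [1, 8, 16, 17, 17, 18, 24, 24]
Append remaining from left: [25, 29, 39]. Merged: [1, 8, 16, 17, 17, 18, 24, 24, 25, 29, 39]

Final merged array: [1, 8, 16, 17, 17, 18, 24, 24, 25, 29, 39]
Total comparisons: 8

The merged array is [1, 8, 16, 17, 17, 18, 24, 24, 25, 29, 39], requiring 8 comparisons. The merge step runs in O(n) time where n is the total number of elements.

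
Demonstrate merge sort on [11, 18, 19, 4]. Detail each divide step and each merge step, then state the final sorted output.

Merge sort trace:

Split: [11, 18, 19, 4] -> [11, 18] and [19, 4]
  Split: [11, 18] -> [11] and [18]
  Merge: [11] + [18] -> [11, 18]
  Split: [19, 4] -> [19] and [4]
  Merge: [19] + [4] -> [4, 19]
Merge: [11, 18] + [4, 19] -> [4, 11, 18, 19]

Final sorted array: [4, 11, 18, 19]

The merge sort proceeds by recursively splitting the array and merging sorted halves.
After all merges, the sorted array is [4, 11, 18, 19].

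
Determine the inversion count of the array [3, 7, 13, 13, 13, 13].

Finding inversions in [3, 7, 13, 13, 13, 13]:


Total inversions: 0

The array has 0 inversions. It is already sorted.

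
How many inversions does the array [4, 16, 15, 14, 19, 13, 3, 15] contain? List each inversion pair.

Finding inversions in [4, 16, 15, 14, 19, 13, 3, 15]:

(0, 6): arr[0]=4 > arr[6]=3
(1, 2): arr[1]=16 > arr[2]=15
(1, 3): arr[1]=16 > arr[3]=14
(1, 5): arr[1]=16 > arr[5]=13
(1, 6): arr[1]=16 > arr[6]=3
(1, 7): arr[1]=16 > arr[7]=15
(2, 3): arr[2]=15 > arr[3]=14
(2, 5): arr[2]=15 > arr[5]=13
(2, 6): arr[2]=15 > arr[6]=3
(3, 5): arr[3]=14 > arr[5]=13
(3, 6): arr[3]=14 > arr[6]=3
(4, 5): arr[4]=19 > arr[5]=13
(4, 6): arr[4]=19 > arr[6]=3
(4, 7): arr[4]=19 > arr[7]=15
(5, 6): arr[5]=13 > arr[6]=3

Total inversions: 15

The array has 15 inversion(s): (0,6), (1,2), (1,3), (1,5), (1,6), (1,7), (2,3), (2,5), (2,6), (3,5), (3,6), (4,5), (4,6), (4,7), (5,6). Each pair (i,j) satisfies i < j and arr[i] > arr[j].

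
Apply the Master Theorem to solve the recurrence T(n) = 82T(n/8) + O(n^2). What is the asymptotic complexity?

Master Theorem for T(n) = 82T(n/8) + O(n^2):

a = 82, b = 8, c = 2
log_b(a) = log_8(82) = 2.1192

Case 1: c = 2 < log_8(82) = 2.1192
T(n) = O(n^(log_8 82))

For T(n) = 82T(n/8) + O(n^2): log_8(82) = 2.1192. This is Case 1 of the Master Theorem (c < log_b(a), work dominated by leaves), giving O(n^(log_8 82)).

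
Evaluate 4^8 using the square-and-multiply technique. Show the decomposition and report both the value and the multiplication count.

Computing 4^8 by squaring (build up from 4^1; each line after the first costs one multiplication):

4^1 = 4
4^2 = (4^1)^2 = 4^2 = 16
4^4 = (4^2)^2 = 16^2 = 256
4^8 = (4^4)^2 = 256^2 = 65536

Result: 65536
Multiplications needed: 3 (3 lines after 4^1)

4^8 = 65536. Using exponentiation by squaring, this requires 3 multiplications. The key idea: if the exponent is even, square the half-power; if odd, multiply by the base once.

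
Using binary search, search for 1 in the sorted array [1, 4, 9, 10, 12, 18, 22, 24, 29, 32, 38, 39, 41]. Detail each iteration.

Binary search for 1 in [1, 4, 9, 10, 12, 18, 22, 24, 29, 32, 38, 39, 41]:

lo=0, hi=12, mid=6, arr[mid]=22 -> 22 > 1, search left half
lo=0, hi=5, mid=2, arr[mid]=9 -> 9 > 1, search left half
lo=0, hi=1, mid=0, arr[mid]=1 -> Found target at index 0!

Binary search finds 1 at index 0 after 3 comparisons. The search repeatedly halves the search space by comparing with the middle element.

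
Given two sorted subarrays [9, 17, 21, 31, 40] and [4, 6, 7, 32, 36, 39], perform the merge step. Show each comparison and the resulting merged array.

Merging process:

Compare 9 vs 4: take 4 from right. Merged: [4]
Compare 9 vs 6: take 6 from right. Merged: [4, 6]
Compare 9 vs 7: take 7 from right. Merged: [4, 6, 7]
Compare 9 vs 32: take 9 from left. Merged: [4, 6, 7, 9]
Compare 17 vs 32: take 17 from left. Merged: [4, 6, 7, 9, 17]
Compare 21 vs 32: take 21 from left. Merged: [4, 6, 7, 9, 17, 21]
Compare 31 vs 32: take 31 from left. Merged: [4, 6, 7, 9, 17, 21, 31]
Compare 40 vs 32: take 32 from right. Merged: [4, 6, 7, 9, 17, 21, 31, 32]
Compare 40 vs 36: take 36 from right. Merged: [4, 6, 7, 9, 17, 21, 31, 32, 36]
Compare 40 vs 39: take 39 from right. Merged: [4, 6, 7, 9, 17, 21, 31, 32, 36, 39]
Append remaining from left: [40]. Merged: [4, 6, 7, 9, 17, 21, 31, 32, 36, 39, 40]

Final merged array: [4, 6, 7, 9, 17, 21, 31, 32, 36, 39, 40]
Total comparisons: 10

The merged array is [4, 6, 7, 9, 17, 21, 31, 32, 36, 39, 40], requiring 10 comparisons. The merge step runs in O(n) time where n is the total number of elements.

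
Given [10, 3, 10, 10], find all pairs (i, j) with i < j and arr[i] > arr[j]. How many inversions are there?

Finding inversions in [10, 3, 10, 10]:

(0, 1): arr[0]=10 > arr[1]=3

Total inversions: 1

The array has 1 inversion(s): (0,1). Each pair (i,j) satisfies i < j and arr[i] > arr[j].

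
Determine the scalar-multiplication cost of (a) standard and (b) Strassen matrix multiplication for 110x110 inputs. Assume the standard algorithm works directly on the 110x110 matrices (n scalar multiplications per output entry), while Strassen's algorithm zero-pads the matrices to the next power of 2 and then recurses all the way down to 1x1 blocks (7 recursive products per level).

Matrix multiplication for 110x110 matrices:

Strassen's algorithm requires power-of-2 dimensions. Pad 110x110 to 128x128 (next power of 2).

Standard algorithm: 110^3 = 1331000 multiplications
Strassen's algorithm: 7^(log2(128)) = 7^7 = 823543 multiplications
Savings: 1331000 - 823543 = 507457 multiplications

Standard: 1331000 multiplications (110^3). Strassen: 823543 multiplications (7^7, after padding to 128x128). Strassen reduces 8 recursive multiplications to 7 at each level.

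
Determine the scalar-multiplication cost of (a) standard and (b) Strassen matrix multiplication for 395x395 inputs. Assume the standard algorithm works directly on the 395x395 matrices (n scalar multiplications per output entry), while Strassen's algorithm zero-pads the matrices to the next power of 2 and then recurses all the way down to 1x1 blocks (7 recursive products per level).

Matrix multiplication for 395x395 matrices:

Strassen's algorithm requires power-of-2 dimensions. Pad 395x395 to 512x512 (next power of 2).

Standard algorithm: 395^3 = 61629875 multiplications
Strassen's algorithm: 7^(log2(512)) = 7^9 = 40353607 multiplications
Savings: 61629875 - 40353607 = 21276268 multiplications

Standard: 61629875 multiplications (395^3). Strassen: 40353607 multiplications (7^9, after padding to 512x512). Strassen reduces 8 recursive multiplications to 7 at each level.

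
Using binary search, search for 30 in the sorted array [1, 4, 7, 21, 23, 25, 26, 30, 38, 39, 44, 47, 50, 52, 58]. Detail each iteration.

Binary search for 30 in [1, 4, 7, 21, 23, 25, 26, 30, 38, 39, 44, 47, 50, 52, 58]:

lo=0, hi=14, mid=7, arr[mid]=30 -> Found target at index 7!

Binary search finds 30 at index 7 after 1 comparisons. The search repeatedly halves the search space by comparing with the middle element.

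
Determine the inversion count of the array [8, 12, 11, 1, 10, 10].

Finding inversions in [8, 12, 11, 1, 10, 10]:

(0, 3): arr[0]=8 > arr[3]=1
(1, 2): arr[1]=12 > arr[2]=11
(1, 3): arr[1]=12 > arr[3]=1
(1, 4): arr[1]=12 > arr[4]=10
(1, 5): arr[1]=12 > arr[5]=10
(2, 3): arr[2]=11 > arr[3]=1
(2, 4): arr[2]=11 > arr[4]=10
(2, 5): arr[2]=11 > arr[5]=10

Total inversions: 8

The array has 8 inversion(s): (0,3), (1,2), (1,3), (1,4), (1,5), (2,3), (2,4), (2,5). Each pair (i,j) satisfies i < j and arr[i] > arr[j].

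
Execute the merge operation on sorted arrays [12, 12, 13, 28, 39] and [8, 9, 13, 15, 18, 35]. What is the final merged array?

Merging process:

Compare 12 vs 8: take 8 from right. Merged: [8]
Compare 12 vs 9: take 9 from right. Merged: [8, 9]
Compare 12 vs 13: take 12 from left. Merged: [8, 9, 12]
Compare 12 vs 13: take 12 from left. Merged: [8, 9, 12, 12]
Compare 13 vs 13: take 13 from left. Merged: [8, 9, 12, 12, 13]
Compare 28 vs 13: take 13 from right. Merged: [8, 9, 12, 12, 13, 13]
Compare 28 vs 15: take 15 from right. Merged: [8, 9, 12, 12, 13, 13, 15]
Compare 28 vs 18: take 18 from right. Merged: [8, 9, 12, 12, 13, 13, 15, 18]
Compare 28 vs 35: take 28 from left. Merged: [8, 9, 12, 12, 13, 13, 15, 18, 28]
Compare 39 vs 35: take 35 from right. Merged: [8, 9, 12, 12, 13, 13, 15, 18, 28, 35]
Append remaining from left: [39]. Merged: [8, 9, 12, 12, 13, 13, 15, 18, 28, 35, 39]

Final merged array: [8, 9, 12, 12, 13, 13, 15, 18, 28, 35, 39]
Total comparisons: 10

The merged array is [8, 9, 12, 12, 13, 13, 15, 18, 28, 35, 39], requiring 10 comparisons. The merge step runs in O(n) time where n is the total number of elements.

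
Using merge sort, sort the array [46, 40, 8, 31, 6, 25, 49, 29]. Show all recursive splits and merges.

Merge sort trace:

Split: [46, 40, 8, 31, 6, 25, 49, 29] -> [46, 40, 8, 31] and [6, 25, 49, 29]
  Split: [46, 40, 8, 31] -> [46, 40] and [8, 31]
    Split: [46, 40] -> [46] and [40]
    Merge: [46] + [40] -> [40, 46]
    Split: [8, 31] -> [8] and [31]
    Merge: [8] + [31] -> [8, 31]
  Merge: [40, 46] + [8, 31] -> [8, 31, 40, 46]
  Split: [6, 25, 49, 29] -> [6, 25] and [49, 29]
    Split: [6, 25] -> [6] and [25]
    Merge: [6] + [25] -> [6, 25]
    Split: [49, 29] -> [49] and [29]
    Merge: [49] + [29] -> [29, 49]
  Merge: [6, 25] + [29, 49] -> [6, 25, 29, 49]
Merge: [8, 31, 40, 46] + [6, 25, 29, 49] -> [6, 8, 25, 29, 31, 40, 46, 49]

Final sorted array: [6, 8, 25, 29, 31, 40, 46, 49]

The merge sort proceeds by recursively splitting the array and merging sorted halves.
After all merges, the sorted array is [6, 8, 25, 29, 31, 40, 46, 49].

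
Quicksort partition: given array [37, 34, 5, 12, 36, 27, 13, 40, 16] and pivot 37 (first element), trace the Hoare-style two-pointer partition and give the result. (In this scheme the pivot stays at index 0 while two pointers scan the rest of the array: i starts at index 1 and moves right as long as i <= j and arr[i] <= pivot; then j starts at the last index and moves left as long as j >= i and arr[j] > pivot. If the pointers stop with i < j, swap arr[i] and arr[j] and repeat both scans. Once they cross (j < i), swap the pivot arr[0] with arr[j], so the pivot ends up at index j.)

Hoare-style two-pointer partition with pivot = 37:

Initial array: [37, 34, 5, 12, 36, 27, 13, 40, 16]

Pointers start at i = 1, j = 8.
i stops at index 7 (arr[7]=40 > 37), j stops at index 8 (arr[8]=16 <= 37): swap arr[7] and arr[8], array becomes [37, 34, 5, 12, 36, 27, 13, 16, 40]
i ends at 8, j ends at 7: the pointers have crossed (j < i), so scanning stops.

Swap pivot arr[0] with arr[7] to place pivot at position 7: [16, 34, 5, 12, 36, 27, 13, 37, 40]
Pivot position: 7

After partitioning with pivot 37, the array becomes [16, 34, 5, 12, 36, 27, 13, 37, 40]. The pivot is placed at index 7. All elements to the left of the pivot are <= 37, and all elements to the right are > 37.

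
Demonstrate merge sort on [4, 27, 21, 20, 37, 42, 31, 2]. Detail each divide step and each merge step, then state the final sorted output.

Merge sort trace:

Split: [4, 27, 21, 20, 37, 42, 31, 2] -> [4, 27, 21, 20] and [37, 42, 31, 2]
  Split: [4, 27, 21, 20] -> [4, 27] and [21, 20]
    Split: [4, 27] -> [4] and [27]
    Merge: [4] + [27] -> [4, 27]
    Split: [21, 20] -> [21] and [20]
    Merge: [21] + [20] -> [20, 21]
  Merge: [4, 27] + [20, 21] -> [4, 20, 21, 27]
  Split: [37, 42, 31, 2] -> [37, 42] and [31, 2]
    Split: [37, 42] -> [37] and [42]
    Merge: [37] + [42] -> [37, 42]
    Split: [31, 2] -> [31] and [2]
    Merge: [31] + [2] -> [2, 31]
  Merge: [37, 42] + [2, 31] -> [2, 31, 37, 42]
Merge: [4, 20, 21, 27] + [2, 31, 37, 42] -> [2, 4, 20, 21, 27, 31, 37, 42]

Final sorted array: [2, 4, 20, 21, 27, 31, 37, 42]

The merge sort proceeds by recursively splitting the array and merging sorted halves.
After all merges, the sorted array is [2, 4, 20, 21, 27, 31, 37, 42].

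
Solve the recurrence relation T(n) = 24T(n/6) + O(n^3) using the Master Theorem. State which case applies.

Master Theorem for T(n) = 24T(n/6) + O(n^3):

a = 24, b = 6, c = 3
log_b(a) = log_6(24) = 1.7737

Case 3: c = 3 > log_6(24) = 1.7737
T(n) = O(n^3) = O(n^3)

For T(n) = 24T(n/6) + O(n^3): log_6(24) = 1.7737. This is Case 3 of the Master Theorem (c > log_b(a), work dominated by root), giving O(n^3).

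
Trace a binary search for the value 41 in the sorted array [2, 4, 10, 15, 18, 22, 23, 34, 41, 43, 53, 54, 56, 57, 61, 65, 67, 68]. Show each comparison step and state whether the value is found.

Binary search for 41 in [2, 4, 10, 15, 18, 22, 23, 34, 41, 43, 53, 54, 56, 57, 61, 65, 67, 68]:

lo=0, hi=17, mid=8, arr[mid]=41 -> Found target at index 8!

Binary search finds 41 at index 8 after 1 comparisons. The search repeatedly halves the search space by comparing with the middle element.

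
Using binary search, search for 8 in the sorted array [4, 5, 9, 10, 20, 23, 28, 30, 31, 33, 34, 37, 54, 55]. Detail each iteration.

Binary search for 8 in [4, 5, 9, 10, 20, 23, 28, 30, 31, 33, 34, 37, 54, 55]:

lo=0, hi=13, mid=6, arr[mid]=28 -> 28 > 8, search left half
lo=0, hi=5, mid=2, arr[mid]=9 -> 9 > 8, search left half
lo=0, hi=1, mid=0, arr[mid]=4 -> 4 < 8, search right half
lo=1, hi=1, mid=1, arr[mid]=5 -> 5 < 8, search right half
lo=2 > hi=1, target 8 not found

Binary search determines that 8 is not in the array after 4 comparisons. The search space was exhausted without finding the target.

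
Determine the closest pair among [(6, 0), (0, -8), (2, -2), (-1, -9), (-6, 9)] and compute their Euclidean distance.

Computing all pairwise distances among 5 points:

d((6, 0), (0, -8)) = 10.0
d((6, 0), (2, -2)) = 4.4721
d((6, 0), (-1, -9)) = 11.4018
d((6, 0), (-6, 9)) = 15.0
d((0, -8), (2, -2)) = 6.3246
d((0, -8), (-1, -9)) = 1.4142 <-- minimum
d((0, -8), (-6, 9)) = 18.0278
d((2, -2), (-1, -9)) = 7.6158
d((2, -2), (-6, 9)) = 13.6015
d((-1, -9), (-6, 9)) = 18.6815

Closest pair: (0, -8) and (-1, -9) with distance 1.4142

The closest pair is (0, -8) and (-1, -9) with Euclidean distance 1.4142. For 5 points, brute-force pairwise comparison is shown above. For large n, the divide-and-conquer algorithm (sort by x, recurse on halves, check the dividing strip) achieves O(n log n).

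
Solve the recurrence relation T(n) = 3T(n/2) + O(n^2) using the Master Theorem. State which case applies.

Master Theorem for T(n) = 3T(n/2) + O(n^2):

a = 3, b = 2, c = 2
log_b(a) = log_2(3) = 1.5850

Case 3: c = 2 > log_2(3) = 1.5850
T(n) = O(n^2) = O(n^2)

For T(n) = 3T(n/2) + O(n^2): log_2(3) = 1.5850. This is Case 3 of the Master Theorem (c > log_b(a), work dominated by root), giving O(n^2).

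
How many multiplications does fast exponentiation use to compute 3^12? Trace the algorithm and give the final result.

Computing 3^12 by squaring (build up from 3^1; each line after the first costs one multiplication):

3^1 = 3
3^2 = (3^1)^2 = 3^2 = 9
3^3 = 3 * 3^2 = 3 * 9 = 27
3^6 = (3^3)^2 = 27^2 = 729
3^12 = (3^6)^2 = 729^2 = 531441

Result: 531441
Multiplications needed: 4 (4 lines after 3^1)

3^12 = 531441. Using exponentiation by squaring, this requires 4 multiplications. The key idea: if the exponent is even, square the half-power; if odd, multiply by the base once.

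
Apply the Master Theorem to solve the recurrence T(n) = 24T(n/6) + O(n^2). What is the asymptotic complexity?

Master Theorem for T(n) = 24T(n/6) + O(n^2):

a = 24, b = 6, c = 2
log_b(a) = log_6(24) = 1.7737

Case 3: c = 2 > log_6(24) = 1.7737
T(n) = O(n^2) = O(n^2)

For T(n) = 24T(n/6) + O(n^2): log_6(24) = 1.7737. This is Case 3 of the Master Theorem (c > log_b(a), work dominated by root), giving O(n^2).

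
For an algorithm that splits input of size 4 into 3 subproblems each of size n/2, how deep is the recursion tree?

For divide and conquer with division factor 2:

Problem sizes at each level:
Level 0: 4
Level 1: 2
Level 2: 1

The root is level 0 and the size-1 base case is level 2 (the tree spans levels 0 through 2, i.e. 3 levels counting the root), so the depth is the number of divisions: log_2(4) = 2

The recursion tree depth is log_2(4) = 2. At each level, the problem size is divided by 2, so it takes 2 divisions to reduce to a base case of size 1. The algorithm makes 3 recursive calls at each level.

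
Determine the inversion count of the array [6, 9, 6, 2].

Finding inversions in [6, 9, 6, 2]:

(0, 3): arr[0]=6 > arr[3]=2
(1, 2): arr[1]=9 > arr[2]=6
(1, 3): arr[1]=9 > arr[3]=2
(2, 3): arr[2]=6 > arr[3]=2

Total inversions: 4

The array has 4 inversion(s): (0,3), (1,2), (1,3), (2,3). Each pair (i,j) satisfies i < j and arr[i] > arr[j].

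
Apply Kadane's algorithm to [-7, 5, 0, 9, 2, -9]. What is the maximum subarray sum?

Using Kadane's algorithm on [-7, 5, 0, 9, 2, -9]:

Scanning through the array:
Position 1 (value 5): max_ending_here = 5, max_so_far = 5
Position 2 (value 0): max_ending_here = 5, max_so_far = 5
Position 3 (value 9): max_ending_here = 14, max_so_far = 14
Position 4 (value 2): max_ending_here = 16, max_so_far = 16
Position 5 (value -9): max_ending_here = 7, max_so_far = 16

Maximum subarray: [5, 0, 9, 2]
Maximum sum: 16

The maximum subarray is [5, 0, 9, 2] with sum 16. This subarray runs from index 1 to index 4.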